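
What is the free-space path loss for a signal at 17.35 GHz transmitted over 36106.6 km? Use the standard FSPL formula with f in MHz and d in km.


f = 17.35 GHz = 17350.0000 MHz
d = 36106.6 km
FSPL = 32.44 + 20*log10(17350.0000) + 20*log10(36106.6)
FSPL = 32.44 + 84.7860 + 91.1517
FSPL = 208.3777 dB

208.3777 dB


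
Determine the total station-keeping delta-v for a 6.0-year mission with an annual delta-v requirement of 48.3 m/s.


dV = rate * years = 48.3 * 6.0
dV = 289.8000 m/s

289.8000 m/s


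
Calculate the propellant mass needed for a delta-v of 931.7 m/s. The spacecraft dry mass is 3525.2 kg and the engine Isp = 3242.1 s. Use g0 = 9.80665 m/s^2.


ve = Isp * g0 = 3242.1 * 9.80665 = 31794.139965 m/s
mass ratio = exp(dv/ve) = exp(931.7/31794.139965) = 1.02973773
m_prop = m_dry * (mr - 1) = 3525.2 * (1.02973773 - 1)
m_prop = 104.8315 kg

104.8315 kg


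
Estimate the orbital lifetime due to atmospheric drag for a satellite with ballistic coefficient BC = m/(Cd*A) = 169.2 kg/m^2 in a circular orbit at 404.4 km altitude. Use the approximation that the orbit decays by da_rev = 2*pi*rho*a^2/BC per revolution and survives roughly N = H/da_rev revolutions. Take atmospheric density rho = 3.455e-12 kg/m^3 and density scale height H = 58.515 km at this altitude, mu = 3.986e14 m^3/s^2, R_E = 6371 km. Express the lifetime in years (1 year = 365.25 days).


a = R_E + alt = 6775.4000 km = 6.7754e+06 m
da_rev = 2*pi*rho*a^2/BC = 2*pi*3.455e-12*(6.7754e+06)^2/169.2 = 5.889758 m per revolution
N = H/da_rev = 58515.0000 m / 5.889758 m = 9935.0434 revolutions
P = 2*pi*sqrt(a^3/mu) = 5550.2639 s
lifetime = N*P = 9935.0434 * 5550.2639 = 5.5142112e+07 s = 638.2189 days
years = 638.2189 / 365.25 = 1.7473 years

1.7473 years


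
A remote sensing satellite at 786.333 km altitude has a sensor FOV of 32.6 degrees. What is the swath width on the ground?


FOV = 32.6 deg = 0.5689773 rad
swath = 2 * alt * tan(FOV/2) = 2 * 786.333 * tan(0.2844887)
swath = 2 * 786.333 * 0.2924205
swath = 459.8797 km

459.8797 km


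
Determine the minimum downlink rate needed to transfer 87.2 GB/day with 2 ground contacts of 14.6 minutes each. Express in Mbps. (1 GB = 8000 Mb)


total contact time = 2 * 14.6 * 60 = 1752.0000 s
data = 87.2 GB = 697600.0000 Mb
rate = 697600.0000 / 1752.0000 = 398.1735 Mbps

398.1735 Mbps


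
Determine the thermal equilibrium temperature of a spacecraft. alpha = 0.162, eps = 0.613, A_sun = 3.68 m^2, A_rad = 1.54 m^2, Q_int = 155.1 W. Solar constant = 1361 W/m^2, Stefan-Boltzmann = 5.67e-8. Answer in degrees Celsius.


Numerator = alpha*S*A_sun + Q_int = 0.162*1361*3.68 + 155.1 = 966.4738 W
Denominator = eps*sigma*A_rad = 0.613*5.67e-8*1.54 = 5.3525934e-08 W/K^4
T^4 = 1.8056177e+10 K^4
T = 366.5696 K = 93.4196 C

93.4196 degrees Celsius


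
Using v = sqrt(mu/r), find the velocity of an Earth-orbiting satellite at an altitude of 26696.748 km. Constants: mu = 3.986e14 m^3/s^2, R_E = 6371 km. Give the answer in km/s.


r = R_E + alt = 6371.0 + 26696.748 = 33067.7480 km = 3.3067748e+07 m
v = sqrt(mu/r) = sqrt(3.986e14 / 3.3067748e+07) = 3471.8930 m/s = 3.4719 km/s

3.4719 km/s


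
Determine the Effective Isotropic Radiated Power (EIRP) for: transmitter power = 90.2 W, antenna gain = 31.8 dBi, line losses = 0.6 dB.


Pt = 90.2 W = 19.5521 dBW
EIRP = Pt_dBW + Gt - losses = 19.5521 + 31.8 - 0.6 = 50.7521 dBW

50.7521 dBW


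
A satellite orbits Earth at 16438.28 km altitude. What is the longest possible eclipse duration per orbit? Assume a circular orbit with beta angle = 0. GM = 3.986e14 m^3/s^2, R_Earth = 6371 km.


r = 22809.2800 km
T = 571.3830 min
Eclipse fraction = arcsin(R_E/r)/pi = arcsin(6371.0000/22809.2800)/pi
= arcsin(0.2793161)/pi = 0.09010774
Eclipse duration = 0.09010774 * 571.3830 = 51.4860 min

51.4860 minutes


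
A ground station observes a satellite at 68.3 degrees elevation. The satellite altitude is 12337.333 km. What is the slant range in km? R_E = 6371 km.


h = 12337.333 km, el = 68.3 deg
d = -R_E*sin(el) + sqrt((R_E*sin(el))^2 + 2*R_E*h + h^2)
d = -6371.0000*sin(1.1921) + sqrt((6371.0000*0.9291326)^2 + 2*6371.0000*12337.333 + 12337.333^2)
d = 12639.9308 km

12639.9308 km


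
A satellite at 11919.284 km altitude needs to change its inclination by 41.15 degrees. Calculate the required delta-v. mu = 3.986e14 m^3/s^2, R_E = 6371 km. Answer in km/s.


r = 18290.2840 km = 1.8290284e+07 m
V = sqrt(mu/r) = 4668.2964 m/s
di = 41.15 deg = 0.718203 rad
dV = 2*V*sin(di/2) = 2*4668.2964*sin(0.3591015)
dV = 3281.1885 m/s = 3.2812 km/s

3.2812 km/s


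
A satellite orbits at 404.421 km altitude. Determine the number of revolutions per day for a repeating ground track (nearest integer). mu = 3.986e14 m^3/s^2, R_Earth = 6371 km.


r = 6.775421e+06 m
T = 2*pi*sqrt(r^3/mu) = 5550.2897 s = 92.5048 min
revs/day = 1440 / 92.5048 = 15.5668
Rounded: 16 revolutions per day

16 revolutions per day


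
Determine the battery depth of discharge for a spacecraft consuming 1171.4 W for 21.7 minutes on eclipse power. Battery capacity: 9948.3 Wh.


E_used = P * t / 60 = 1171.4 * 21.7 / 60 = 423.6563 Wh
DOD = E_used / E_total * 100 = 423.6563 / 9948.3 * 100
DOD = 4.2586 %

4.2586 %


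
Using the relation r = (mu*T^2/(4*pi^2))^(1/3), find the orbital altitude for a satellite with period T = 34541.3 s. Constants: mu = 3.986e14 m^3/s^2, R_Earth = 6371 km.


T = 34541.3 s
r = (mu*T^2/(4*pi^2))^(1/3) = (3.986e14 * 34541.3^2 / (4*pi^2))^(1/3)
r = 2.2923713e+07 m = 22923.7135 km
alt = r - R_E = 22923.7135 - 6371 = 16552.7135 km

16552.7135 km


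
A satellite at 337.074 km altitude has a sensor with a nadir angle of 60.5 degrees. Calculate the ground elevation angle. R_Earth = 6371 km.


r = R_E + alt = 6708.0740 km
Law of sines in the satellite / Earth-center / ground-point triangle:
  sin(nadir)/R_E = sin(90 + el)/r  =>  cos(el) = (r/R_E)*sin(nadir)
cos(el) = (6708.0740 / 6371.0000) * sin(60.5 deg) = 0.9164041
el = arccos(0.9164041) = 23.5941 deg
(Earth-central angle = 90 - nadir - el = 5.9059 deg)

23.5941 degrees


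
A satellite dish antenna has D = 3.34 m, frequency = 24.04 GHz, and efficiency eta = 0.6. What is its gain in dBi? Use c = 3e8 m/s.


lambda = c/f = 3e8 / 2.404e+10 = 0.0124792 m
G = eta*(pi*D/lambda)^2 = 0.6*(pi*3.34/0.0124792)^2
G = 424199.6898 (linear)
G = 10*log10(424199.6898) = 56.2757 dBi

56.2757 dBi


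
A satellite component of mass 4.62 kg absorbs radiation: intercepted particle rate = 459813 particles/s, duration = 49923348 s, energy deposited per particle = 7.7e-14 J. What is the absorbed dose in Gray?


Total energy deposited = rate * time * E_per
  = 459813 * 49923348 * 7.7e-14 = 1.7676 J
Dose = E_total / mass = 1.7676 / 4.62
Dose = 0.3825901 Gy

0.3826 Gy


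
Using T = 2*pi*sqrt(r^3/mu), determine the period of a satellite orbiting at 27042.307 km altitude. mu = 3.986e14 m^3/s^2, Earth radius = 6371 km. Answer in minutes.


r = 33413.3070 km = 3.3413307e+07 m
T = 2*pi*sqrt(r^3/mu) = 2*pi*sqrt(3.7304256e+22 / 3.986e14)
T = 60784.1591 s = 1013.0693 min

1013.0693 minutes


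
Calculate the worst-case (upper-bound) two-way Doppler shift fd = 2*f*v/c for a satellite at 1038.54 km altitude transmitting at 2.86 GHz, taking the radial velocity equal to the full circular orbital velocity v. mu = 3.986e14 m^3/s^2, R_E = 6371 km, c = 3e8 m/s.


r = 7.40954e+06 m
v = sqrt(mu/r) = 7334.5424 m/s (worst-case radial velocity)
f = 2.86 GHz = 2.86e+09 Hz
fd = 2*f*v/c = 2*2.86e+09*7334.5424/3.0e+08
fd = 139845.2752 Hz

139845.2752 Hz


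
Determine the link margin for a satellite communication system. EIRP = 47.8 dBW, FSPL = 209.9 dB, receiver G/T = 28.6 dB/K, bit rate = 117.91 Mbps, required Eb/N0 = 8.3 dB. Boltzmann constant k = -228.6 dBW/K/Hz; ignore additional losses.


C/N0 = EIRP - FSPL + G/T - k = 47.8 - 209.9 + 28.6 - (-228.6)
C/N0 = 95.1000 dB-Hz
R_b = 117.91 Mbps = 1.1791e+08 bps -> 10*log10(R_b) = 80.7155 dB-Hz
Eb/N0 = C/N0 - 10*log10(R_b) = 95.1000 - 80.7155 = 14.3845 dB
Margin = Eb/N0 - Eb/N0_req = 14.3845 - 8.3 = 6.0845 dB (link closes)

6.0845 dB


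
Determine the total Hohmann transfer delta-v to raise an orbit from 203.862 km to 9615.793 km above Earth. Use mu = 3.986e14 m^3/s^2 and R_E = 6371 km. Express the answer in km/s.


r1 = 6574.8620 km = 6.574862e+06 m
r2 = 15986.7930 km = 1.5986793e+07 m
dv1 = sqrt(mu/r1)*(sqrt(2*r2/(r1+r2)) - 1) = 1482.8605 m/s
dv2 = sqrt(mu/r2)*(1 - sqrt(2*r1/(r1+r2))) = 1181.2341 m/s
total dv = |dv1| + |dv2| = 1482.8605 + 1181.2341 = 2664.0945 m/s = 2.6641 km/s

2.6641 km/s


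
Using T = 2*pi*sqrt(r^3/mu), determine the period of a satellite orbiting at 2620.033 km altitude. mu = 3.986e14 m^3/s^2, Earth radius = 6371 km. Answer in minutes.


r = 8991.0330 km = 8.991033e+06 m
T = 2*pi*sqrt(r^3/mu) = 2*pi*sqrt(7.2682319e+20 / 3.986e14)
T = 8484.4874 s = 141.4081 min

141.4081 minutes


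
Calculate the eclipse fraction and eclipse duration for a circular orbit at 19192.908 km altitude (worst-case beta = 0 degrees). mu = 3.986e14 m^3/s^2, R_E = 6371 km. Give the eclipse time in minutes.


r = 25563.9080 km
T = 677.9550 min
Eclipse fraction = arcsin(R_E/r)/pi = arcsin(6371.0000/25563.9080)/pi
= arcsin(0.2492185)/pi = 0.08017375
Eclipse duration = 0.08017375 * 677.9550 = 54.3542 min

54.3542 minutes


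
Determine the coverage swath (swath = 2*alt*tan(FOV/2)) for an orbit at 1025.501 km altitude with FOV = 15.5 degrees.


FOV = 15.5 deg = 0.270526 rad
swath = 2 * alt * tan(FOV/2) = 2 * 1025.501 * tan(0.135263)
swath = 2 * 1025.501 * 0.136094
swath = 279.1291 km

279.1291 km


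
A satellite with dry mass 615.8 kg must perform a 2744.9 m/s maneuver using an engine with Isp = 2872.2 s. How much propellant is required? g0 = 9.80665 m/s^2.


ve = Isp * g0 = 2872.2 * 9.80665 = 28166.660130 m/s
mass ratio = exp(dv/ve) = exp(2744.9/28166.660130) = 1.10235863
m_prop = m_dry * (mr - 1) = 615.8 * (1.10235863 - 1)
m_prop = 63.0324 kg

63.0324 kg


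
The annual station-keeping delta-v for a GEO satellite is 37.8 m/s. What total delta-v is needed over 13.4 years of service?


dV = rate * years = 37.8 * 13.4
dV = 506.5200 m/s

506.5200 m/s


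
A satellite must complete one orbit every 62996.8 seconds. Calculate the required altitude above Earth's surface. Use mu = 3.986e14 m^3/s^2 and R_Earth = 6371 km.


T = 62996.8 s
r = (mu*T^2/(4*pi^2))^(1/3) = (3.986e14 * 62996.8^2 / (4*pi^2))^(1/3)
r = 3.4219331e+07 m = 34219.3308 km
alt = r - R_E = 34219.3308 - 6371 = 27848.3308 km

27848.3308 km


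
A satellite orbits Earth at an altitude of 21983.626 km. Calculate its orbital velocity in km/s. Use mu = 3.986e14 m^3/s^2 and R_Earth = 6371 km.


r = R_E + alt = 6371.0 + 21983.626 = 28354.6260 km = 2.8354626e+07 m
v = sqrt(mu/r) = sqrt(3.986e14 / 2.8354626e+07) = 3749.3561 m/s = 3.7494 km/s

3.7494 km/s


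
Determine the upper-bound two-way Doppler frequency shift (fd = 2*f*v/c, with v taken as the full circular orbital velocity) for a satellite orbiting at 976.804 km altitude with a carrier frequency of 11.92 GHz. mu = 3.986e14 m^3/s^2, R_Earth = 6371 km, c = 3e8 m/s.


r = 7.347804e+06 m
v = sqrt(mu/r) = 7365.2902 m/s (worst-case radial velocity)
f = 11.92 GHz = 1.192e+10 Hz
fd = 2*f*v/c = 2*1.192e+10*7365.2902/3.0e+08
fd = 585295.0645 Hz

585295.0645 Hz


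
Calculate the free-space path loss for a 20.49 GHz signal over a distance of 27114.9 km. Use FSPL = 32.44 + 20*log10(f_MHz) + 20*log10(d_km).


f = 20.49 GHz = 20490.0000 MHz
d = 27114.9 km
FSPL = 32.44 + 20*log10(20490.0000) + 20*log10(27114.9)
FSPL = 32.44 + 86.2308 + 88.6642
FSPL = 207.3350 dB

207.3350 dB


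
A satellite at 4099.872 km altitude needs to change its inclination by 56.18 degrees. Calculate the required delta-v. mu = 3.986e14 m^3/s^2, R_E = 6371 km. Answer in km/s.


r = 10470.8720 km = 1.0470872e+07 m
V = sqrt(mu/r) = 6169.8872 m/s
di = 56.18 deg = 0.980526 rad
dV = 2*V*sin(di/2) = 2*6169.8872*sin(0.490263)
dV = 5810.2804 m/s = 5.8103 km/s

5.8103 km/s


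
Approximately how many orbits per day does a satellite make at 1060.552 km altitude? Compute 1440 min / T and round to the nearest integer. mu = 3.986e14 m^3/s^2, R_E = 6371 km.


r = 7.431552e+06 m
T = 2*pi*sqrt(r^3/mu) = 6375.7386 s = 106.2623 min
revs/day = 1440 / 106.2623 = 13.5514
Rounded: 14 revolutions per day

14 revolutions per day


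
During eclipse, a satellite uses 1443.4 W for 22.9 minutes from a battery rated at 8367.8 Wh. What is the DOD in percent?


E_used = P * t / 60 = 1443.4 * 22.9 / 60 = 550.8977 Wh
DOD = E_used / E_total * 100 = 550.8977 / 8367.8 * 100
DOD = 6.5835 %

6.5835 %


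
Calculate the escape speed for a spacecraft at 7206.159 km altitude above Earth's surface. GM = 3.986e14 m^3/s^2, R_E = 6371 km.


r = 6371.0 + 7206.159 = 13577.1590 km = 1.3577159e+07 m
v_esc = sqrt(2*mu/r) = sqrt(2*3.986e14 / 1.3577159e+07)
v_esc = 7662.6536 m/s = 7.6627 km/s

7.6627 km/s


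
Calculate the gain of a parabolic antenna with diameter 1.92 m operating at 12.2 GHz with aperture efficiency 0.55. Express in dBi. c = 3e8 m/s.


lambda = c/f = 3e8 / 1.22e+10 = 0.02459016 m
G = eta*(pi*D/lambda)^2 = 0.55*(pi*1.92/0.02459016)^2
G = 33093.4500 (linear)
G = 10*log10(33093.4500) = 45.1974 dBi

45.1974 dBi


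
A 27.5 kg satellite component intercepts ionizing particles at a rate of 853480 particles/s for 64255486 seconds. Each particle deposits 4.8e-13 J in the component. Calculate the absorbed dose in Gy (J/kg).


Total energy deposited = rate * time * E_per
  = 853480 * 64255486 * 4.8e-13 = 26.3236 J
Dose = E_total / mass = 26.3236 / 27.5
Dose = 0.9572208 Gy

0.9572 Gy


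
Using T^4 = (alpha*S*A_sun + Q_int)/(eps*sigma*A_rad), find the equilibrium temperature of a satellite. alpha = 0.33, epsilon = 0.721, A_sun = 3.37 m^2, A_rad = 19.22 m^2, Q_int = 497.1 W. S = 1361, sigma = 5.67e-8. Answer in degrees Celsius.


Numerator = alpha*S*A_sun + Q_int = 0.33*1361*3.37 + 497.1 = 2010.6681 W
Denominator = eps*sigma*A_rad = 0.721*5.67e-8*19.22 = 7.8572705e-07 W/K^4
T^4 = 2.5589905e+09 K^4
T = 224.9144 K = -48.2356 C

-48.2356 degrees Celsius


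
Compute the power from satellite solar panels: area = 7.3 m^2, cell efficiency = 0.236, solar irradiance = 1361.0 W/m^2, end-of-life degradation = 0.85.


P = area * eta * S * degradation
P = 7.3 * 0.236 * 1361.0 * 0.85
P = 1993.0212 W

1993.0212 W


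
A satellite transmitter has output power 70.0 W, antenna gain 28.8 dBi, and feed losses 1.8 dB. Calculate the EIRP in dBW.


Pt = 70.0 W = 18.4510 dBW
EIRP = Pt_dBW + Gt - losses = 18.4510 + 28.8 - 1.8 = 45.4510 dBW

45.4510 dBW


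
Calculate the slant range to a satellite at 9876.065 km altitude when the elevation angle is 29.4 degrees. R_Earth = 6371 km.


h = 9876.065 km, el = 29.4 deg
d = -R_E*sin(el) + sqrt((R_E*sin(el))^2 + 2*R_E*h + h^2)
d = -6371.0000*sin(0.5131268) + sqrt((6371.0000*0.4909038)^2 + 2*6371.0000*9876.065 + 9876.065^2)
d = 12141.9982 km

12141.9982 km


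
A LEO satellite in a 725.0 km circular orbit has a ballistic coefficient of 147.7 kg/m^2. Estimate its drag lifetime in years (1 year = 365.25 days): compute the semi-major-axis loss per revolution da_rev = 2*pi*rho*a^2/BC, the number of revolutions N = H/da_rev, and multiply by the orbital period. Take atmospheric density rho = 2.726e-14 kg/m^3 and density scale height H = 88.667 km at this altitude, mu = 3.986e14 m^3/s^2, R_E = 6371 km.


a = R_E + alt = 7096.0000 km = 7.096e+06 m
da_rev = 2*pi*rho*a^2/BC = 2*pi*2.726e-14*(7.096e+06)^2/147.7 = 0.0583918773 m per revolution
N = H/da_rev = 88667.0000 m / 0.0583918773 m = 1.5184817e+06 revolutions
P = 2*pi*sqrt(a^3/mu) = 5948.8310 s
lifetime = N*P = 1.5184817e+06 * 5948.8310 = 9.0331913e+09 s = 104550.8253 days
years = 104550.8253 / 365.25 = 286.2446 years

286.2446 years


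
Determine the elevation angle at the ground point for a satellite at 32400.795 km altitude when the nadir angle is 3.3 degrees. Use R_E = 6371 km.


r = R_E + alt = 38771.7950 km
Law of sines in the satellite / Earth-center / ground-point triangle:
  sin(nadir)/R_E = sin(90 + el)/r  =>  cos(el) = (r/R_E)*sin(nadir)
cos(el) = (38771.7950 / 6371.0000) * sin(3.3 deg) = 0.3503156
el = arccos(0.3503156) = 69.4934 deg
(Earth-central angle = 90 - nadir - el = 17.2066 deg)

69.4934 degrees


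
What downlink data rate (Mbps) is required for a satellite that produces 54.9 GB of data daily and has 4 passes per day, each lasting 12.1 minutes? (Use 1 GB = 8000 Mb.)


total contact time = 4 * 12.1 * 60 = 2904.0000 s
data = 54.9 GB = 439200.0000 Mb
rate = 439200.0000 / 2904.0000 = 151.2397 Mbps

151.2397 Mbps


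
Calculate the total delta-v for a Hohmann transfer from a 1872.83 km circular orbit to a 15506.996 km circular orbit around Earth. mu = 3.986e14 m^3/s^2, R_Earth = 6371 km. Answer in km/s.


r1 = 8243.8300 km = 8.24383e+06 m
r2 = 21877.9960 km = 2.1877996e+07 m
dv1 = sqrt(mu/r1)*(sqrt(2*r2/(r1+r2)) - 1) = 1427.2270 m/s
dv2 = sqrt(mu/r2)*(1 - sqrt(2*r1/(r1+r2))) = 1110.4587 m/s
total dv = |dv1| + |dv2| = 1427.2270 + 1110.4587 = 2537.6857 m/s = 2.5377 km/s

2.5377 km/s


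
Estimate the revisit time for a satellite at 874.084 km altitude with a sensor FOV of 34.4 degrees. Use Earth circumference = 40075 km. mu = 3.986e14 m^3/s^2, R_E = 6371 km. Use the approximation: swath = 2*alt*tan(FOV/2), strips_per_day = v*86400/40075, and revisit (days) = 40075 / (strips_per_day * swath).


swath = 2*874.084*tan(0.3001966) = 541.1484 km
v = sqrt(mu/r) = 7417.3186 m/s = 7.4173 km/s
strips/day = v*86400/40075 = 7.4173*86400/40075 = 15.9914
coverage/day = strips * swath = 15.9914 * 541.1484 = 8653.7336 km
revisit = 40075 / 8653.7336 = 4.6309 days

4.6309 days


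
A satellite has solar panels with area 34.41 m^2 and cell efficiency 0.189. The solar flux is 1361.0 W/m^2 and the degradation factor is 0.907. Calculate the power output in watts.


P = area * eta * S * degradation
P = 34.41 * 0.189 * 1361.0 * 0.907
P = 8028.0837 W

8028.0837 W


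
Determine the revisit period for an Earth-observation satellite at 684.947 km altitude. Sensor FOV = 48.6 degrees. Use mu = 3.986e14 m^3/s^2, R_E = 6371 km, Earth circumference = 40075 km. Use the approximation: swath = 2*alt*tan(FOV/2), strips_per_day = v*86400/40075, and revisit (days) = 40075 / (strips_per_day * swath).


swath = 2*684.947*tan(0.424115) = 618.5309 km
v = sqrt(mu/r) = 7516.0730 m/s = 7.5161 km/s
strips/day = v*86400/40075 = 7.5161*86400/40075 = 16.2043
coverage/day = strips * swath = 16.2043 * 618.5309 = 10022.8810 km
revisit = 40075 / 10022.8810 = 3.9984 days

3.9984 days


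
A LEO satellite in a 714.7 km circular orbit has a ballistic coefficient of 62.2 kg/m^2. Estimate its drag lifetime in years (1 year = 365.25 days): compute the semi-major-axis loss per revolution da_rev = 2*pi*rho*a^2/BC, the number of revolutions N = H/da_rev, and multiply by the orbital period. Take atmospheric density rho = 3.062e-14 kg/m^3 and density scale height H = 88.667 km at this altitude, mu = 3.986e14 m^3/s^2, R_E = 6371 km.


a = R_E + alt = 7085.7000 km = 7.0857e+06 m
da_rev = 2*pi*rho*a^2/BC = 2*pi*3.062e-14*(7.0857e+06)^2/62.2 = 0.155295972 m per revolution
N = H/da_rev = 88667.0000 m / 0.155295972 m = 570954.9241 revolutions
P = 2*pi*sqrt(a^3/mu) = 5935.8834 s
lifetime = N*P = 570954.9241 * 5935.8834 = 3.3891219e+09 s = 39225.9475 days
years = 39225.9475 / 365.25 = 107.3948 years

107.3948 years


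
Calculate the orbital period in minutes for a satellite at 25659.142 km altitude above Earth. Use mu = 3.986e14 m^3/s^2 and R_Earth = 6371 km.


r = 32030.1420 km = 3.2030142e+07 m
T = 2*pi*sqrt(r^3/mu) = 2*pi*sqrt(3.2860683e+22 / 3.986e14)
T = 57049.1946 s = 950.8199 min

950.8199 minutes


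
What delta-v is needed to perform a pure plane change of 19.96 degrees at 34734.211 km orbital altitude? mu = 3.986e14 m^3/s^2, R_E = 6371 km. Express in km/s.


r = 41105.2110 km = 4.1105211e+07 m
V = sqrt(mu/r) = 3114.0115 m/s
di = 19.96 deg = 0.3483677 rad
dV = 2*V*sin(di/2) = 2*3114.0115*sin(0.1741839)
dV = 1079.3438 m/s = 1.0793 km/s

1.0793 km/s


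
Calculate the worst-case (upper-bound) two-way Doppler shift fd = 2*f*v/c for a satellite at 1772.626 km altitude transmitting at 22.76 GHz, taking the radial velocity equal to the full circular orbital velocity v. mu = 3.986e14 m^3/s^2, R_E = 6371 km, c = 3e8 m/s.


r = 8.143626e+06 m
v = sqrt(mu/r) = 6996.1601 m/s (worst-case radial velocity)
f = 22.76 GHz = 2.276e+10 Hz
fd = 2*f*v/c = 2*2.276e+10*6996.1601/3.0e+08
fd = 1.0615507e+06 Hz

1.0616e+06 Hz


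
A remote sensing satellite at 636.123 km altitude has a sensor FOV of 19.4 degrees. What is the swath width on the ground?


FOV = 19.4 deg = 0.3385939 rad
swath = 2 * alt * tan(FOV/2) = 2 * 636.123 * tan(0.1692969)
swath = 2 * 636.123 * 0.1709331
swath = 217.4690 km

217.4690 km


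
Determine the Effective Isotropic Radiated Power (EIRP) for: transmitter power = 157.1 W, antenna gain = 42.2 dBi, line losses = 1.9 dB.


Pt = 157.1 W = 21.9618 dBW
EIRP = Pt_dBW + Gt - losses = 21.9618 + 42.2 - 1.9 = 62.2618 dBW

62.2618 dBW


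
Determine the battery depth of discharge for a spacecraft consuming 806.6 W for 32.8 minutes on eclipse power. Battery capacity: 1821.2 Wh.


E_used = P * t / 60 = 806.6 * 32.8 / 60 = 440.9413 Wh
DOD = E_used / E_total * 100 = 440.9413 / 1821.2 * 100
DOD = 24.2116 %

24.2116 %


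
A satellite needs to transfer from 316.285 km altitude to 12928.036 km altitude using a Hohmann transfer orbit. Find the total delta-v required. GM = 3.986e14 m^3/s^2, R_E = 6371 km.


r1 = 6687.2850 km = 6.687285e+06 m
r2 = 19299.0360 km = 1.9299036e+07 m
dv1 = sqrt(mu/r1)*(sqrt(2*r2/(r1+r2)) - 1) = 1688.7613 m/s
dv2 = sqrt(mu/r2)*(1 - sqrt(2*r1/(r1+r2))) = 1284.2732 m/s
total dv = |dv1| + |dv2| = 1688.7613 + 1284.2732 = 2973.0345 m/s = 2.9730 km/s

2.9730 km/s


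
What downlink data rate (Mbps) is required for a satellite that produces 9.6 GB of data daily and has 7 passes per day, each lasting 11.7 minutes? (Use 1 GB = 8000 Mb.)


total contact time = 7 * 11.7 * 60 = 4914.0000 s
data = 9.6 GB = 76800.0000 Mb
rate = 76800.0000 / 4914.0000 = 15.6288 Mbps

15.6288 Mbps


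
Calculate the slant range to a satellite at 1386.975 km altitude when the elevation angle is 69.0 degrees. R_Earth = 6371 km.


h = 1386.975 km, el = 69.0 deg
d = -R_E*sin(el) + sqrt((R_E*sin(el))^2 + 2*R_E*h + h^2)
d = -6371.0000*sin(1.2043) + sqrt((6371.0000*0.9335804)^2 + 2*6371.0000*1386.975 + 1386.975^2)
d = 1466.5604 km

1466.5604 km


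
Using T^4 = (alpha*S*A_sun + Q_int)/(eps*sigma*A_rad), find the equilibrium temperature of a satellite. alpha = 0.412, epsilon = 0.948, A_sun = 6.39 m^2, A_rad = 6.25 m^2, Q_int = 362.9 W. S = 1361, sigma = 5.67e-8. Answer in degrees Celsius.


Numerator = alpha*S*A_sun + Q_int = 0.412*1361*6.39 + 362.9 = 3945.9775 W
Denominator = eps*sigma*A_rad = 0.948*5.67e-8*6.25 = 3.359475e-07 W/K^4
T^4 = 1.1745816e+10 K^4
T = 329.2083 K = 56.0583 C

56.0583 degrees Celsius


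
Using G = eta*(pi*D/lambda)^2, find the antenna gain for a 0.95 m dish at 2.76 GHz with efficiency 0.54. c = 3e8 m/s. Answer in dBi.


lambda = c/f = 3e8 / 2.76e+09 = 0.1086957 m
G = eta*(pi*D/lambda)^2 = 0.54*(pi*0.95/0.1086957)^2
G = 407.1143 (linear)
G = 10*log10(407.1143) = 26.0972 dBi

26.0972 dBi


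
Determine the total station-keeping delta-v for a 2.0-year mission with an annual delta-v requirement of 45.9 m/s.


dV = rate * years = 45.9 * 2.0
dV = 91.8000 m/s

91.8000 m/s


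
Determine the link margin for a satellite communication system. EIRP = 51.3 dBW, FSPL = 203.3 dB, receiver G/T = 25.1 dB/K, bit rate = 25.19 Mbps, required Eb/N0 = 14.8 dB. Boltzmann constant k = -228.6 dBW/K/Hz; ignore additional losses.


C/N0 = EIRP - FSPL + G/T - k = 51.3 - 203.3 + 25.1 - (-228.6)
C/N0 = 101.7000 dB-Hz
R_b = 25.19 Mbps = 2.519e+07 bps -> 10*log10(R_b) = 74.0123 dB-Hz
Eb/N0 = C/N0 - 10*log10(R_b) = 101.7000 - 74.0123 = 27.6877 dB
Margin = Eb/N0 - Eb/N0_req = 27.6877 - 14.8 = 12.8877 dB (link closes)

12.8877 dB


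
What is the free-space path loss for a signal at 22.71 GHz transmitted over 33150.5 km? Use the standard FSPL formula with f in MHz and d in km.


f = 22.71 GHz = 22710.0000 MHz
d = 33150.5 km
FSPL = 32.44 + 20*log10(22710.0000) + 20*log10(33150.5)
FSPL = 32.44 + 87.1243 + 90.4098
FSPL = 209.9741 dB

209.9741 dB


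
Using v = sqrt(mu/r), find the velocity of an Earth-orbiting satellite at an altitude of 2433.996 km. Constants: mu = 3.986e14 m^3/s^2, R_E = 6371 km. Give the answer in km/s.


r = R_E + alt = 6371.0 + 2433.996 = 8804.9960 km = 8.804996e+06 m
v = sqrt(mu/r) = sqrt(3.986e14 / 8.804996e+06) = 6728.2801 m/s = 6.7283 km/s

6.7283 km/s


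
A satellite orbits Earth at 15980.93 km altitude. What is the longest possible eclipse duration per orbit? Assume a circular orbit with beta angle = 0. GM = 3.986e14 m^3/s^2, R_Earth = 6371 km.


r = 22351.9300 km
T = 554.2842 min
Eclipse fraction = arcsin(R_E/r)/pi = arcsin(6371.0000/22351.9300)/pi
= arcsin(0.2850313)/pi = 0.092004
Eclipse duration = 0.092004 * 554.2842 = 50.9964 min

50.9964 minutes


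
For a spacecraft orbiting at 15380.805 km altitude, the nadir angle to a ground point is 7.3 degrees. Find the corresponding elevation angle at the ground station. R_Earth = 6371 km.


r = R_E + alt = 21751.8050 km
Law of sines in the satellite / Earth-center / ground-point triangle:
  sin(nadir)/R_E = sin(90 + el)/r  =>  cos(el) = (r/R_E)*sin(nadir)
cos(el) = (21751.8050 / 6371.0000) * sin(7.3 deg) = 0.4338227
el = arccos(0.4338227) = 64.2896 deg
(Earth-central angle = 90 - nadir - el = 18.4104 deg)

64.2896 degrees


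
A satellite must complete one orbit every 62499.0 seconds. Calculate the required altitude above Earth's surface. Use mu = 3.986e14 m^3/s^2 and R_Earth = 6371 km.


T = 62499.0 s
r = (mu*T^2/(4*pi^2))^(1/3) = (3.986e14 * 62499.0^2 / (4*pi^2))^(1/3)
r = 3.4038825e+07 m = 34038.8254 km
alt = r - R_E = 34038.8254 - 6371 = 27667.8254 km

27667.8254 km


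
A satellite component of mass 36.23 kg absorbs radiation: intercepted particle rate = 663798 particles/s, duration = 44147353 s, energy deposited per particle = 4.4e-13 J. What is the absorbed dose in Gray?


Total energy deposited = rate * time * E_per
  = 663798 * 44147353 * 4.4e-13 = 12.8942 J
Dose = E_total / mass = 12.8942 / 36.23
Dose = 0.3558975 Gy

0.3559 Gy


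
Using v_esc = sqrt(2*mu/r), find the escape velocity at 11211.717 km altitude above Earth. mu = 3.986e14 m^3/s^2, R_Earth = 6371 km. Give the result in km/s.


r = 6371.0 + 11211.717 = 17582.7170 km = 1.7582717e+07 m
v_esc = sqrt(2*mu/r) = sqrt(2*3.986e14 / 1.7582717e+07)
v_esc = 6733.4967 m/s = 6.7335 km/s

6.7335 km/s


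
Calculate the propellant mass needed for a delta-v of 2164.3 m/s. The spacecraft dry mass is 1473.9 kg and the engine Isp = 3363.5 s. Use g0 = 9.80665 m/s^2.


ve = Isp * g0 = 3363.5 * 9.80665 = 32984.667275 m/s
mass ratio = exp(dv/ve) = exp(2164.3/32984.667275) = 1.06781589
m_prop = m_dry * (mr - 1) = 1473.9 * (1.06781589 - 1)
m_prop = 99.9538 kg

99.9538 kg


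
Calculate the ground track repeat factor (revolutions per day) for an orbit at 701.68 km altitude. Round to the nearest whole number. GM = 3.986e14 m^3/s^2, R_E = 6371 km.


r = 7.07268e+06 m
T = 2*pi*sqrt(r^3/mu) = 5919.5301 s = 98.6588 min
revs/day = 1440 / 98.6588 = 14.5958
Rounded: 15 revolutions per day

15 revolutions per day


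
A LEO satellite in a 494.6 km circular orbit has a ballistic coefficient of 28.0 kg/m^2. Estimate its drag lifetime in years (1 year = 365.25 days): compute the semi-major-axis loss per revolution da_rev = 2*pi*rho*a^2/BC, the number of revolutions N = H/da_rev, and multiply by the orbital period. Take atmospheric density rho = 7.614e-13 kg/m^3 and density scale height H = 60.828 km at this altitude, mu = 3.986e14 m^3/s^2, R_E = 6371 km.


a = R_E + alt = 6865.6000 km = 6.8656e+06 m
da_rev = 2*pi*rho*a^2/BC = 2*pi*7.614e-13*(6.8656e+06)^2/28.0 = 8.053631 m per revolution
N = H/da_rev = 60828.0000 m / 8.053631 m = 7552.8669 revolutions
P = 2*pi*sqrt(a^3/mu) = 5661.4668 s
lifetime = N*P = 7552.8669 * 5661.4668 = 4.2760306e+07 s = 494.9109 days
years = 494.9109 / 365.25 = 1.3550 years

1.3550 years


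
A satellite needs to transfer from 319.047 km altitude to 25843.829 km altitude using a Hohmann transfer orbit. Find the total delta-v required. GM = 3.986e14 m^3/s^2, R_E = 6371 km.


r1 = 6690.0470 km = 6.690047e+06 m
r2 = 32214.8290 km = 3.2214829e+07 m
dv1 = sqrt(mu/r1)*(sqrt(2*r2/(r1+r2)) - 1) = 2214.4562 m/s
dv2 = sqrt(mu/r2)*(1 - sqrt(2*r1/(r1+r2))) = 1454.7006 m/s
total dv = |dv1| + |dv2| = 2214.4562 + 1454.7006 = 3669.1568 m/s = 3.6692 km/s

3.6692 km/s


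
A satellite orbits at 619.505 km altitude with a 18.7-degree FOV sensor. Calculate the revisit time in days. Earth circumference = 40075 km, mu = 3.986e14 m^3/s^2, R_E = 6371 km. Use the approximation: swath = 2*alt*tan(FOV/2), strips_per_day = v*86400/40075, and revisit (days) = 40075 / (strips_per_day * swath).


swath = 2*619.505*tan(0.1631883) = 204.0061 km
v = sqrt(mu/r) = 7551.1722 m/s = 7.5512 km/s
strips/day = v*86400/40075 = 7.5512*86400/40075 = 16.2800
coverage/day = strips * swath = 16.2800 * 204.0061 = 3321.2201 km
revisit = 40075 / 3321.2201 = 12.0663 days

12.0663 days


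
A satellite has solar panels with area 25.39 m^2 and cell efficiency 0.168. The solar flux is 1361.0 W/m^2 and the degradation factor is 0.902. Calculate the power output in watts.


P = area * eta * S * degradation
P = 25.39 * 0.168 * 1361.0 * 0.902
P = 5236.4462 W

5236.4462 W


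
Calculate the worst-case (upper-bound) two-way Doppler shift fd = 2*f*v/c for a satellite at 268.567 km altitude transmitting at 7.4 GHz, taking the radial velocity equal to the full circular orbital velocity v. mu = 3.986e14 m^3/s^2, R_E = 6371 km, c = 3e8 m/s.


r = 6.639567e+06 m
v = sqrt(mu/r) = 7748.1634 m/s (worst-case radial velocity)
f = 7.4 GHz = 7.4e+09 Hz
fd = 2*f*v/c = 2*7.4e+09*7748.1634/3.0e+08
fd = 382242.7254 Hz

382242.7254 Hz


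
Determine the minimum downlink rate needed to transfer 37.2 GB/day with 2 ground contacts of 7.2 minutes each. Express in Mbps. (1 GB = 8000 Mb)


total contact time = 2 * 7.2 * 60 = 864.0000 s
data = 37.2 GB = 297600.0000 Mb
rate = 297600.0000 / 864.0000 = 344.4444 Mbps

344.4444 Mbps


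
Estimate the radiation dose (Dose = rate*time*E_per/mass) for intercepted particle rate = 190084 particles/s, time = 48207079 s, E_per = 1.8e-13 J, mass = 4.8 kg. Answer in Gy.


Total energy deposited = rate * time * E_per
  = 190084 * 48207079 * 1.8e-13 = 1.6494 J
Dose = E_total / mass = 1.6494 / 4.8
Dose = 0.3436273 Gy

0.3436 Gy


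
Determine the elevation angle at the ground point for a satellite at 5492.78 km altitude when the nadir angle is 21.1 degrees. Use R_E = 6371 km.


r = R_E + alt = 11863.7800 km
Law of sines in the satellite / Earth-center / ground-point triangle:
  sin(nadir)/R_E = sin(90 + el)/r  =>  cos(el) = (r/R_E)*sin(nadir)
cos(el) = (11863.7800 / 6371.0000) * sin(21.1 deg) = 0.6703693
el = arccos(0.6703693) = 47.9044 deg
(Earth-central angle = 90 - nadir - el = 20.9956 deg)

47.9044 degrees


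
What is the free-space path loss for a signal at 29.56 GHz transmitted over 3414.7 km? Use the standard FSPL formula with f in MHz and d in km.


f = 29.56 GHz = 29560.0000 MHz
d = 3414.7 km
FSPL = 32.44 + 20*log10(29560.0000) + 20*log10(3414.7)
FSPL = 32.44 + 89.4141 + 70.6671
FSPL = 192.5211 dB

192.5211 dB


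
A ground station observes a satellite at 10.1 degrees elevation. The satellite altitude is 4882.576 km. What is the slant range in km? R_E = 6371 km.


h = 4882.576 km, el = 10.1 deg
d = -R_E*sin(el) + sqrt((R_E*sin(el))^2 + 2*R_E*h + h^2)
d = -6371.0000*sin(0.1762783) + sqrt((6371.0000*0.1753667)^2 + 2*6371.0000*4882.576 + 4882.576^2)
d = 8226.2714 km

8226.2714 km


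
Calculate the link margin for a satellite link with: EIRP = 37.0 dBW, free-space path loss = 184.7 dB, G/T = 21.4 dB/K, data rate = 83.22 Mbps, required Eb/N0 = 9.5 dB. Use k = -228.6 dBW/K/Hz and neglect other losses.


C/N0 = EIRP - FSPL + G/T - k = 37.0 - 184.7 + 21.4 - (-228.6)
C/N0 = 102.3000 dB-Hz
R_b = 83.22 Mbps = 8.322e+07 bps -> 10*log10(R_b) = 79.2023 dB-Hz
Eb/N0 = C/N0 - 10*log10(R_b) = 102.3000 - 79.2023 = 23.0977 dB
Margin = Eb/N0 - Eb/N0_req = 23.0977 - 9.5 = 13.5977 dB (link closes)

13.5977 dB


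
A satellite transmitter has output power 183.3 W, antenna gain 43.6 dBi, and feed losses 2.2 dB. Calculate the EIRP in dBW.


Pt = 183.3 W = 22.6316 dBW
EIRP = Pt_dBW + Gt - losses = 22.6316 + 43.6 - 2.2 = 64.0316 dBW

64.0316 dBW


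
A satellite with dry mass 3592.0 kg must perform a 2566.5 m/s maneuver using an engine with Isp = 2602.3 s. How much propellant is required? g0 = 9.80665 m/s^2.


ve = Isp * g0 = 2602.3 * 9.80665 = 25519.845295 m/s
mass ratio = exp(dv/ve) = exp(2566.5/25519.845295) = 1.10579971
m_prop = m_dry * (mr - 1) = 3592.0 * (1.10579971 - 1)
m_prop = 380.0326 kg

380.0326 kg


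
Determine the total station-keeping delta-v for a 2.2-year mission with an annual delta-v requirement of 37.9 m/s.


dV = rate * years = 37.9 * 2.2
dV = 83.3800 m/s

83.3800 m/s


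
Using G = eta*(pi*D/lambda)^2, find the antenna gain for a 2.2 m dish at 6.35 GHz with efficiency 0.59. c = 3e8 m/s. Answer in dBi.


lambda = c/f = 3e8 / 6.35e+09 = 0.04724409 m
G = eta*(pi*D/lambda)^2 = 0.59*(pi*2.2/0.04724409)^2
G = 12627.0546 (linear)
G = 10*log10(12627.0546) = 41.0130 dBi

41.0130 dBi


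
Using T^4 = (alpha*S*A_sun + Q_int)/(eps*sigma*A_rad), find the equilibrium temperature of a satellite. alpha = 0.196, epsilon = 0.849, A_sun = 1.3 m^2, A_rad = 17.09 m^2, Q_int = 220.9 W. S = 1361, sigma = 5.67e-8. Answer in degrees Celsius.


Numerator = alpha*S*A_sun + Q_int = 0.196*1361*1.3 + 220.9 = 567.6828 W
Denominator = eps*sigma*A_rad = 0.849*5.67e-8*17.09 = 8.2268355e-07 W/K^4
T^4 = 6.9003787e+08 K^4
T = 162.0758 K = -111.0742 C

-111.0742 degrees Celsius


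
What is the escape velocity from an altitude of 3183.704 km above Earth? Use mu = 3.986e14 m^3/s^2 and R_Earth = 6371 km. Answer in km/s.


r = 6371.0 + 3183.704 = 9554.7040 km = 9.554704e+06 m
v_esc = sqrt(2*mu/r) = sqrt(2*3.986e14 / 9.554704e+06)
v_esc = 9134.2949 m/s = 9.1343 km/s

9.1343 km/s


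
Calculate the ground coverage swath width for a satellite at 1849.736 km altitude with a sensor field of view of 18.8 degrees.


FOV = 18.8 deg = 0.3281219 rad
swath = 2 * alt * tan(FOV/2) = 2 * 1849.736 * tan(0.1640609)
swath = 2 * 1849.736 * 0.1655489
swath = 612.4436 km

612.4436 km


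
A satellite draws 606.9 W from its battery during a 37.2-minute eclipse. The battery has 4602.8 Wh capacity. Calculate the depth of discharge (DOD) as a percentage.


E_used = P * t / 60 = 606.9 * 37.2 / 60 = 376.2780 Wh
DOD = E_used / E_total * 100 = 376.2780 / 4602.8 * 100
DOD = 8.1750 %

8.1750 %


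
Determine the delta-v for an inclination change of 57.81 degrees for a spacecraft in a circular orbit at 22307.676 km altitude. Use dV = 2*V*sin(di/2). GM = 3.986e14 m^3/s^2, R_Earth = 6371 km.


r = 28678.6760 km = 2.8678676e+07 m
V = sqrt(mu/r) = 3728.1133 m/s
di = 57.81 deg = 1.0090 rad
dV = 2*V*sin(di/2) = 2*3728.1133*sin(0.5044874)
dV = 3604.0326 m/s = 3.6040 km/s

3.6040 km/s


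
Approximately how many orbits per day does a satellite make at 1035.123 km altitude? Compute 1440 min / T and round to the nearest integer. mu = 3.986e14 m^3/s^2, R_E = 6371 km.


r = 7.406123e+06 m
T = 2*pi*sqrt(r^3/mu) = 6343.0422 s = 105.7174 min
revs/day = 1440 / 105.7174 = 13.6212
Rounded: 14 revolutions per day

14 revolutions per day


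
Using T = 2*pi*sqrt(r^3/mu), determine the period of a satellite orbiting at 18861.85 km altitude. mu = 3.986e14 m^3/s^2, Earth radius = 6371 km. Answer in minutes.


r = 25232.8500 km = 2.523285e+07 m
T = 2*pi*sqrt(r^3/mu) = 2*pi*sqrt(1.6065673e+22 / 3.986e14)
T = 39889.6917 s = 664.8282 min

664.8282 minutes


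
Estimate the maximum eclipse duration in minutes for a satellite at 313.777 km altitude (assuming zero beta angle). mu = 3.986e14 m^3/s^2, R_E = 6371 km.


r = 6684.7770 km
T = 90.6547 min
Eclipse fraction = arcsin(R_E/r)/pi = arcsin(6371.0000/6684.7770)/pi
= arcsin(0.953061)/pi = 0.4020858
Eclipse duration = 0.4020858 * 90.6547 = 36.4510 min

36.4510 minutes


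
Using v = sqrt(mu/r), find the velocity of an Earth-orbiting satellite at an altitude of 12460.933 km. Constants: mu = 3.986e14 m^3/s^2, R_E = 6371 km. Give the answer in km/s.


r = R_E + alt = 6371.0 + 12460.933 = 18831.9330 km = 1.8831933e+07 m
v = sqrt(mu/r) = sqrt(3.986e14 / 1.8831933e+07) = 4600.6712 m/s = 4.6007 km/s

4.6007 km/s


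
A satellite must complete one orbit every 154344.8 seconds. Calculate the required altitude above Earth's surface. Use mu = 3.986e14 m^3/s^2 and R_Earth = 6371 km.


T = 154344.8 s
r = (mu*T^2/(4*pi^2))^(1/3) = (3.986e14 * 154344.8^2 / (4*pi^2))^(1/3)
r = 6.2189995e+07 m = 62189.9948 km
alt = r - R_E = 62189.9948 - 6371 = 55818.9948 km

55818.9948 km


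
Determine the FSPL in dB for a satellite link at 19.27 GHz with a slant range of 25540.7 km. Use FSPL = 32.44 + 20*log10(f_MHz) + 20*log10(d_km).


f = 19.27 GHz = 19270.0000 MHz
d = 25540.7 km
FSPL = 32.44 + 20*log10(19270.0000) + 20*log10(25540.7)
FSPL = 32.44 + 85.6976 + 88.1447
FSPL = 206.2823 dB

206.2823 dB


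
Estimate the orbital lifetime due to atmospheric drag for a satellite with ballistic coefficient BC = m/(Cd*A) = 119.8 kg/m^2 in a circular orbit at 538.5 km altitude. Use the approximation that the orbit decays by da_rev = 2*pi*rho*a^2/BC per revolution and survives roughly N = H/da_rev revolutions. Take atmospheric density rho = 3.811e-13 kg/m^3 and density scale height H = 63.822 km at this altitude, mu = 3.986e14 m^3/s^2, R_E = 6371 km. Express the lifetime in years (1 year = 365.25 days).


a = R_E + alt = 6909.5000 km = 6.9095e+06 m
da_rev = 2*pi*rho*a^2/BC = 2*pi*3.811e-13*(6.9095e+06)^2/119.8 = 0.954234779 m per revolution
N = H/da_rev = 63822.0000 m / 0.954234779 m = 66882.9112 revolutions
P = 2*pi*sqrt(a^3/mu) = 5715.8543 s
lifetime = N*P = 66882.9112 * 5715.8543 = 3.8229298e+08 s = 4424.6872 days
years = 4424.6872 / 365.25 = 12.1141 years

12.1141 years


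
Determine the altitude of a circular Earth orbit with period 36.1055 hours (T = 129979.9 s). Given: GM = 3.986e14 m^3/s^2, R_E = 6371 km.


T = 129979.9 s
r = (mu*T^2/(4*pi^2))^(1/3) = (3.986e14 * 129979.9^2 / (4*pi^2))^(1/3)
r = 5.545959e+07 m = 55459.5896 km
alt = r - R_E = 55459.5896 - 6371 = 49088.5896 km

49088.5896 km


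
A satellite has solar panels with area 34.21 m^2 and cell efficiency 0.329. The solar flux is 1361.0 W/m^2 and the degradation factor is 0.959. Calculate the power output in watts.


P = area * eta * S * degradation
P = 34.21 * 0.329 * 1361.0 * 0.959
P = 14690.1322 W

14690.1322 W


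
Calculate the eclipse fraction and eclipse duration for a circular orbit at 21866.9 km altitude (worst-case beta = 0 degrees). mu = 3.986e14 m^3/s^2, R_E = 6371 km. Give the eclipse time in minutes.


r = 28237.9000 km
T = 787.0613 min
Eclipse fraction = arcsin(R_E/r)/pi = arcsin(6371.0000/28237.9000)/pi
= arcsin(0.2256188)/pi = 0.07244037
Eclipse duration = 0.07244037 * 787.0613 = 57.0150 min

57.0150 minutes


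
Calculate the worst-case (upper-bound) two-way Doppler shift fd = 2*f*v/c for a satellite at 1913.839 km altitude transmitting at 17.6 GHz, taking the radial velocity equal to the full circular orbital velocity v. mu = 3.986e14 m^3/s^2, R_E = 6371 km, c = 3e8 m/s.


r = 8.284839e+06 m
v = sqrt(mu/r) = 6936.2799 m/s (worst-case radial velocity)
f = 17.6 GHz = 1.76e+10 Hz
fd = 2*f*v/c = 2*1.76e+10*6936.2799/3.0e+08
fd = 813856.8429 Hz

813856.8429 Hz


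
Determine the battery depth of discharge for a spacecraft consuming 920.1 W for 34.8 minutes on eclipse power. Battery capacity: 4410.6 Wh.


E_used = P * t / 60 = 920.1 * 34.8 / 60 = 533.6580 Wh
DOD = E_used / E_total * 100 = 533.6580 / 4410.6 * 100
DOD = 12.0994 %

12.0994 %
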